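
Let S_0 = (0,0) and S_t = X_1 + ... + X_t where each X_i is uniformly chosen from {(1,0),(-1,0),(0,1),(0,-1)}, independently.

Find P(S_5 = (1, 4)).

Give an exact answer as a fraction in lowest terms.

Answer: 5/1024

Derivation:
Let h be the number of horizontal steps (so 5-h are vertical). To end at (1,4) need (h+1)/2 right-steps and ((5-h)+4)/2 up-steps.
Sum over h with 1 ≤ h ≤ 1, h ≡ 1 (mod 2), 5-h ≡ 0 (mod 2):
h=1: C(5,1)·C(1,1)·C(4,4) = 5·1·1 = 5
Total favorable: 5
Total paths: 4^5 = 1024
P = 5/1024 = 5/1024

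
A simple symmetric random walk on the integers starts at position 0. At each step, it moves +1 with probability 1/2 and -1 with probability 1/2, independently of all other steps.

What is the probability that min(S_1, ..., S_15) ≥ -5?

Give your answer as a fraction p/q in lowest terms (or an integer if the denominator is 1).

Let f(t,s) = #length-t paths at position s with S_1..S_t all ≥ -5.
f(t,s) = f(t-1,s-1) + f(t-1,s+1) for s ≥ -5; f(t,s) = 0 for s < -5.
t=0: f(0,0)=1
t=1: f(1,-1)=1 f(1,1)=1
t=2: f(2,-2)=1 f(2,0)=2 f(2,2)=1
t=3: f(3,-3)=1 f(3,-1)=3 f(3,1)=3 f(3,3)=1
t=4: f(4,-4)=1 f(4,-2)=4 f(4,0)=6 f(4,2)=4 f(4,4)=1
t=5: f(5,-5)=1 f(5,-3)=5 f(5,-1)=10 f(5,1)=10 f(5,3)=5 f(5,5)=1
t=6: f(6,-4)=6 f(6,-2)=15 f(6,0)=20 f(6,2)=15 f(6,4)=6 f(6,6)=1
t=7: f(7,-5)=6 f(7,-3)=21 f(7,-1)=35 f(7,1)=35 f(7,3)=21 f(7,5)=7 f(7,7)=1
t=8: f(8,-4)=27 f(8,-2)=56 f(8,0)=70 f(8,2)=56 f(8,4)=28 f(8,6)=8 f(8,8)=1
t=9: f(9,-5)=27 f(9,-3)=83 f(9,-1)=126 f(9,1)=126 f(9,3)=84 f(9,5)=36 f(9,7)=9 f(9,9)=1
t=10: f(10,-4)=110 f(10,-2)=209 f(10,0)=252 f(10,2)=210 f(10,4)=120 f(10,6)=45 f(10,8)=10 f(10,10)=1
t=11: f(11,-5)=110 f(11,-3)=319 f(11,-1)=461 f(11,1)=462 f(11,3)=330 f(11,5)=165 f(11,7)=55 f(11,9)=11 f(11,11)=1
t=12: f(12,-4)=429 f(12,-2)=780 f(12,0)=923 f(12,2)=792 f(12,4)=495 f(12,6)=220 f(12,8)=66 f(12,10)=12 f(12,12)=1
t=13: f(13,-5)=429 f(13,-3)=1209 f(13,-1)=1703 f(13,1)=1715 f(13,3)=1287 f(13,5)=715 f(13,7)=286 f(13,9)=78 f(13,11)=13 f(13,13)=1
t=14: f(14,-4)=1638 f(14,-2)=2912 f(14,0)=3418 f(14,2)=3002 f(14,4)=2002 f(14,6)=1001 f(14,8)=364 f(14,10)=91 f(14,12)=14 f(14,14)=1
t=15: f(15,-5)=1638 f(15,-3)=4550 f(15,-1)=6330 f(15,1)=6420 f(15,3)=5004 f(15,5)=3003 f(15,7)=1365 f(15,9)=455 f(15,11)=105 f(15,13)=15 f(15,15)=1
Σ_s f(15,s) = 28886
P = 28886/32768 = 14443/16384

Answer: 14443/16384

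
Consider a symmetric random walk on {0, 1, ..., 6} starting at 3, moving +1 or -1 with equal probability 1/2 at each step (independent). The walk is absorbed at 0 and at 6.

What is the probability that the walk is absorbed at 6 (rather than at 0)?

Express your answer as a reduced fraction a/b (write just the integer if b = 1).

Symmetric walk (p = 1/2): the harmonic-function argument gives P(hit 6 before 0 | start at 3) = a/N.
P = 3/6 = 1/2

Answer: 1/2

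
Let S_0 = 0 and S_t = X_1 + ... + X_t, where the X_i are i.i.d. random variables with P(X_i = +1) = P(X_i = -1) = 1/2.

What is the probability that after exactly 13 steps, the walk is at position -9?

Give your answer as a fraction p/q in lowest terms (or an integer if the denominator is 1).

Answer: 39/4096

Derivation:
To reach position -9 after 13 steps: need 2 steps of +1 and 11 of -1.
Favorable paths: C(13,2) = 78
Total paths: 2^13 = 8192
P = 78/8192 = 39/4096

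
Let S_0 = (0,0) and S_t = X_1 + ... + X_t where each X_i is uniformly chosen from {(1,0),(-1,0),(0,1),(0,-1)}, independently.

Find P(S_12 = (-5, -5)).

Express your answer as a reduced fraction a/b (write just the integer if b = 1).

Let h be the number of horizontal steps (so 12-h are vertical). To end at (-5,-5) need (h-5)/2 right-steps and ((12-h)-5)/2 up-steps.
Sum over h with 5 ≤ h ≤ 7, h ≡ 1 (mod 2), 12-h ≡ 1 (mod 2):
h=5: C(12,5)·C(5,0)·C(7,1) = 792·1·7 = 5544
h=7: C(12,7)·C(7,1)·C(5,0) = 792·7·1 = 5544
Total favorable: 11088
Total paths: 4^12 = 16777216
P = 11088/16777216 = 693/1048576

Answer: 693/1048576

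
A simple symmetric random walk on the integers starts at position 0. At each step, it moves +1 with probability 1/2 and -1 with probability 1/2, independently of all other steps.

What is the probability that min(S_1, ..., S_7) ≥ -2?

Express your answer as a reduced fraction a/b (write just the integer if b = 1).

Let f(t,s) = #length-t paths at position s with S_1..S_t all ≥ -2.
f(t,s) = f(t-1,s-1) + f(t-1,s+1) for s ≥ -2; f(t,s) = 0 for s < -2.
t=0: f(0,0)=1
t=1: f(1,-1)=1 f(1,1)=1
t=2: f(2,-2)=1 f(2,0)=2 f(2,2)=1
t=3: f(3,-1)=3 f(3,1)=3 f(3,3)=1
t=4: f(4,-2)=3 f(4,0)=6 f(4,2)=4 f(4,4)=1
t=5: f(5,-1)=9 f(5,1)=10 f(5,3)=5 f(5,5)=1
t=6: f(6,-2)=9 f(6,0)=19 f(6,2)=15 f(6,4)=6 f(6,6)=1
t=7: f(7,-1)=28 f(7,1)=34 f(7,3)=21 f(7,5)=7 f(7,7)=1
Σ_s f(7,s) = 91
P = 91/128 = 91/128

Answer: 91/128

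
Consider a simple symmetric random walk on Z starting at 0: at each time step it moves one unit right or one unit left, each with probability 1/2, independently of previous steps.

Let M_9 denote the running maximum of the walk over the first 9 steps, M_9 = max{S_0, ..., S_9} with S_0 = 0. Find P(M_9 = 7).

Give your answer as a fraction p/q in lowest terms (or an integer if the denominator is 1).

Let M_9 = max(S_0,...,S_9). Use the reflection principle: for j ≥ 1, #{paths with M_9 ≥ j} = #{S_9 ≥ j} + #{S_9 ≥ j+1}.
By reflection, #{M_9 ≥ 7} = #{S_9 ≥ 7} + #{S_9 ≥ 8} = 10 + 1 = 11.
#{M_9 ≥ 8} = #{S_9 ≥ 8} + #{S_9 ≥ 9} = 1 + 1 = 2.
#{M_9 = 7} = 11 - 2 = 9.
P(M_9 = 7) = 9/512 = 9/512

Answer: 9/512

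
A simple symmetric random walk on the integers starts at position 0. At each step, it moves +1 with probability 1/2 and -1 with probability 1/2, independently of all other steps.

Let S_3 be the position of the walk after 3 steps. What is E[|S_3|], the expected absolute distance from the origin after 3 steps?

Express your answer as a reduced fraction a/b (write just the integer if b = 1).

S_3 takes values m ≡ 1 (mod 2) with |m| ≤ 3; P(S_3=m) = C(3,(3+m)/2)/2^3.
Total paths: 2^3 = 8
Distribution: P(S=-3)=1/8, P(S=-1)=3/8, P(S=1)=3/8, P(S=3)=1/8
E[|S_3|] = Σ_m |m|·P(S_3=m) = 12/8 = 3/2

Answer: 3/2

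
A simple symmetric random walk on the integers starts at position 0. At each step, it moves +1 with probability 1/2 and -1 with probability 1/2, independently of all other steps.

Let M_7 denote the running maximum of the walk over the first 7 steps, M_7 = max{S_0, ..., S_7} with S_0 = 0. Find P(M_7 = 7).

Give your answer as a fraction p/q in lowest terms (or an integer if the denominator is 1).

Let M_7 = max(S_0,...,S_7). Use the reflection principle: for j ≥ 1, #{paths with M_7 ≥ j} = #{S_7 ≥ j} + #{S_7 ≥ j+1}.
By reflection, #{M_7 ≥ 7} = #{S_7 ≥ 7} + #{S_7 ≥ 8} = 1 + 0 = 1.
#{M_7 ≥ 8} = #{S_7 ≥ 8} + #{S_7 ≥ 9} = 0 + 0 = 0.
#{M_7 = 7} = 1 - 0 = 1.
P(M_7 = 7) = 1/128 = 1/128

Answer: 1/128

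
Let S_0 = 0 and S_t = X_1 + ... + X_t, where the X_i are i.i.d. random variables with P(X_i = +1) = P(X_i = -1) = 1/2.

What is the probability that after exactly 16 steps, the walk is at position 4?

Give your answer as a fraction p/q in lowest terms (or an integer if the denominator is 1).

To reach position 4 after 16 steps: need 10 steps of +1 and 6 of -1.
Favorable paths: C(16,10) = 8008
Total paths: 2^16 = 65536
P = 8008/65536 = 1001/8192

Answer: 1001/8192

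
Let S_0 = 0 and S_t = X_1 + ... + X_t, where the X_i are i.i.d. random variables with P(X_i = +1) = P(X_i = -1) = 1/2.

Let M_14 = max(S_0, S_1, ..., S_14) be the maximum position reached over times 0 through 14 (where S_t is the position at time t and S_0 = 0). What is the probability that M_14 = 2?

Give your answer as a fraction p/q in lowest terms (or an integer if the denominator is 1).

Answer: 3003/16384

Derivation:
Let M_14 = max(S_0,...,S_14). Use the reflection principle: for j ≥ 1, #{paths with M_14 ≥ j} = #{S_14 ≥ j} + #{S_14 ≥ j+1}.
By reflection, #{M_14 ≥ 2} = #{S_14 ≥ 2} + #{S_14 ≥ 3} = 6476 + 3473 = 9949.
#{M_14 ≥ 3} = #{S_14 ≥ 3} + #{S_14 ≥ 4} = 3473 + 3473 = 6946.
#{M_14 = 2} = 9949 - 6946 = 3003.
P(M_14 = 2) = 3003/16384 = 3003/16384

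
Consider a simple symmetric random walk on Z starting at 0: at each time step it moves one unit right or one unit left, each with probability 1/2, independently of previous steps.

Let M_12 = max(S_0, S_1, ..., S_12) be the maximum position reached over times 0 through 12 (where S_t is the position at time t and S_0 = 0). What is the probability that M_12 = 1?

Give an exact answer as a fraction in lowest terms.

Let M_12 = max(S_0,...,S_12). Use the reflection principle: for j ≥ 1, #{paths with M_12 ≥ j} = #{S_12 ≥ j} + #{S_12 ≥ j+1}.
By reflection, #{M_12 ≥ 1} = #{S_12 ≥ 1} + #{S_12 ≥ 2} = 1586 + 1586 = 3172.
#{M_12 ≥ 2} = #{S_12 ≥ 2} + #{S_12 ≥ 3} = 1586 + 794 = 2380.
#{M_12 = 1} = 3172 - 2380 = 792.
P(M_12 = 1) = 792/4096 = 99/512

Answer: 99/512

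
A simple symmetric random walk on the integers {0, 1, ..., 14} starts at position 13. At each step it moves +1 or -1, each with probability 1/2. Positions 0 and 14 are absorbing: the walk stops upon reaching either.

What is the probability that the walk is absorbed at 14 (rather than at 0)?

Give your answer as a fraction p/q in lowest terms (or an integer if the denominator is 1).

Symmetric walk (p = 1/2): the harmonic-function argument gives P(hit 14 before 0 | start at 13) = a/N.
P = 13/14 = 13/14

Answer: 13/14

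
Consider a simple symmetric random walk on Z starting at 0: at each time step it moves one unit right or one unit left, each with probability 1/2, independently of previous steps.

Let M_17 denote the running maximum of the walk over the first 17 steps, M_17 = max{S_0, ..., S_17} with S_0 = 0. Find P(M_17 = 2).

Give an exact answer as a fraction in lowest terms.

Answer: 2431/16384

Derivation:
Let M_17 = max(S_0,...,S_17). Use the reflection principle: for j ≥ 1, #{paths with M_17 ≥ j} = #{S_17 ≥ j} + #{S_17 ≥ j+1}.
By reflection, #{M_17 ≥ 2} = #{S_17 ≥ 2} + #{S_17 ≥ 3} = 41226 + 41226 = 82452.
#{M_17 ≥ 3} = #{S_17 ≥ 3} + #{S_17 ≥ 4} = 41226 + 21778 = 63004.
#{M_17 = 2} = 82452 - 63004 = 19448.
P(M_17 = 2) = 19448/131072 = 2431/16384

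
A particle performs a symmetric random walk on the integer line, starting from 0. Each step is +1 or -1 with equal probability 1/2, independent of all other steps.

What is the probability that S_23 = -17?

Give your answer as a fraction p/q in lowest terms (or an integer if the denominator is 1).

To reach position -17 after 23 steps: need 3 steps of +1 and 20 of -1.
Favorable paths: C(23,3) = 1771
Total paths: 2^23 = 8388608
P = 1771/8388608 = 1771/8388608

Answer: 1771/8388608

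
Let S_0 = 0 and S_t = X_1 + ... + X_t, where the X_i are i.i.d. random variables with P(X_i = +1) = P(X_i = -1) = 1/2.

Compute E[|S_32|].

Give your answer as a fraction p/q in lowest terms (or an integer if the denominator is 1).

S_32 takes values m ≡ 0 (mod 2) with |m| ≤ 32; P(S_32=m) = C(32,(32+m)/2)/2^32.
Total paths: 2^32 = 4294967296
Distribution: P(S=-32)=1/4294967296, P(S=-30)=32/4294967296, P(S=-28)=496/4294967296, P(S=-26)=4960/4294967296, P(S=-24)=35960/4294967296, P(S=-22)=201376/4294967296, P(S=-20)=906192/4294967296, P(S=-18)=3365856/4294967296, P(S=-16)=10518300/4294967296, P(S=-14)=28048800/4294967296, P(S=-12)=64512240/4294967296, P(S=-10)=129024480/4294967296, P(S=-8)=225792840/4294967296, P(S=-6)=347373600/4294967296, P(S=-4)=471435600/4294967296, P(S=-2)=565722720/4294967296, P(S=0)=601080390/4294967296, P(S=2)=565722720/4294967296, P(S=4)=471435600/4294967296, P(S=6)=347373600/4294967296, P(S=8)=225792840/4294967296, P(S=10)=129024480/4294967296, P(S=12)=64512240/4294967296, P(S=14)=28048800/4294967296, P(S=16)=10518300/4294967296, P(S=18)=3365856/4294967296, P(S=20)=906192/4294967296, P(S=22)=201376/4294967296, P(S=24)=35960/4294967296, P(S=26)=4960/4294967296, P(S=28)=496/4294967296, P(S=30)=32/4294967296, P(S=32)=1/4294967296
E[|S_32|] = Σ_m |m|·P(S_32=m) = 19234572480/4294967296 = 300540195/67108864

Answer: 300540195/67108864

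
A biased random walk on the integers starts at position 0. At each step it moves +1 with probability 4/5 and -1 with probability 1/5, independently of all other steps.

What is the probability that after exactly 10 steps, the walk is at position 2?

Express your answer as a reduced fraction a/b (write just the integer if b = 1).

Answer: 172032/1953125

Derivation:
To reach position 2 after 10 steps: need 6 steps of +1 and 4 steps of -1.
Number of such sequences: C(10,6) = 210
Each has probability (4/5)^6 · (1/5)^4 = 4096/9765625
P = 210 · 4096/9765625 = 172032/1953125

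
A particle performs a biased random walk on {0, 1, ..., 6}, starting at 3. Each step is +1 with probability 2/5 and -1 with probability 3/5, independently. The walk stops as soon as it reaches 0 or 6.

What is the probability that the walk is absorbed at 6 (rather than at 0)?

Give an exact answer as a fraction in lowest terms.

Answer: 8/35

Derivation:
Biased walk: p = 2/5, q = 3/5, r = q/p = 3/2
Gambler's ruin: P(hit 6 before 0 | start at 3) = (1 - r^a)/(1 - r^N)
r^3 = 27/8; r^6 = 729/64
P = (1 - 27/8) / (1 - 729/64) = -19/8 / -665/64 = 8/35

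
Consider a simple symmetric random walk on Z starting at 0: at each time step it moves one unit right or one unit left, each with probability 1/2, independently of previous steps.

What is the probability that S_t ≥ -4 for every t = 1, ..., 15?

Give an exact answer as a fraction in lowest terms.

Answer: 25883/32768

Derivation:
Let f(t,s) = #length-t paths at position s with S_1..S_t all ≥ -4.
f(t,s) = f(t-1,s-1) + f(t-1,s+1) for s ≥ -4; f(t,s) = 0 for s < -4.
t=0: f(0,0)=1
t=1: f(1,-1)=1 f(1,1)=1
t=2: f(2,-2)=1 f(2,0)=2 f(2,2)=1
t=3: f(3,-3)=1 f(3,-1)=3 f(3,1)=3 f(3,3)=1
t=4: f(4,-4)=1 f(4,-2)=4 f(4,0)=6 f(4,2)=4 f(4,4)=1
t=5: f(5,-3)=5 f(5,-1)=10 f(5,1)=10 f(5,3)=5 f(5,5)=1
t=6: f(6,-4)=5 f(6,-2)=15 f(6,0)=20 f(6,2)=15 f(6,4)=6 f(6,6)=1
t=7: f(7,-3)=20 f(7,-1)=35 f(7,1)=35 f(7,3)=21 f(7,5)=7 f(7,7)=1
t=8: f(8,-4)=20 f(8,-2)=55 f(8,0)=70 f(8,2)=56 f(8,4)=28 f(8,6)=8 f(8,8)=1
t=9: f(9,-3)=75 f(9,-1)=125 f(9,1)=126 f(9,3)=84 f(9,5)=36 f(9,7)=9 f(9,9)=1
t=10: f(10,-4)=75 f(10,-2)=200 f(10,0)=251 f(10,2)=210 f(10,4)=120 f(10,6)=45 f(10,8)=10 f(10,10)=1
t=11: f(11,-3)=275 f(11,-1)=451 f(11,1)=461 f(11,3)=330 f(11,5)=165 f(11,7)=55 f(11,9)=11 f(11,11)=1
t=12: f(12,-4)=275 f(12,-2)=726 f(12,0)=912 f(12,2)=791 f(12,4)=495 f(12,6)=220 f(12,8)=66 f(12,10)=12 f(12,12)=1
t=13: f(13,-3)=1001 f(13,-1)=1638 f(13,1)=1703 f(13,3)=1286 f(13,5)=715 f(13,7)=286 f(13,9)=78 f(13,11)=13 f(13,13)=1
t=14: f(14,-4)=1001 f(14,-2)=2639 f(14,0)=3341 f(14,2)=2989 f(14,4)=2001 f(14,6)=1001 f(14,8)=364 f(14,10)=91 f(14,12)=14 f(14,14)=1
t=15: f(15,-3)=3640 f(15,-1)=5980 f(15,1)=6330 f(15,3)=4990 f(15,5)=3002 f(15,7)=1365 f(15,9)=455 f(15,11)=105 f(15,13)=15 f(15,15)=1
Σ_s f(15,s) = 25883
P = 25883/32768 = 25883/32768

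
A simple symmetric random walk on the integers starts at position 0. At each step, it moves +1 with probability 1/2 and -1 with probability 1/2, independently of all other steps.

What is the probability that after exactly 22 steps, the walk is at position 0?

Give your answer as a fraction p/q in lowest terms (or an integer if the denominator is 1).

To return to 0 after 22 steps: need exactly 11 steps of +1 and 11 of -1.
Favorable paths: C(22,11) = 705432
Total paths: 2^22 = 4194304
P = 705432/4194304 = 88179/524288

Answer: 88179/524288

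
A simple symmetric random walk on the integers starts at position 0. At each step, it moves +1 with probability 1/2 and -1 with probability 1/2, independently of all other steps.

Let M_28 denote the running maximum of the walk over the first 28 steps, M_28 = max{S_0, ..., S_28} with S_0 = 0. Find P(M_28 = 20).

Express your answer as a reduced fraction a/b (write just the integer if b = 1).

Answer: 20475/268435456

Derivation:
Let M_28 = max(S_0,...,S_28). Use the reflection principle: for j ≥ 1, #{paths with M_28 ≥ j} = #{S_28 ≥ j} + #{S_28 ≥ j+1}.
By reflection, #{M_28 ≥ 20} = #{S_28 ≥ 20} + #{S_28 ≥ 21} = 24158 + 3683 = 27841.
#{M_28 ≥ 21} = #{S_28 ≥ 21} + #{S_28 ≥ 22} = 3683 + 3683 = 7366.
#{M_28 = 20} = 27841 - 7366 = 20475.
P(M_28 = 20) = 20475/268435456 = 20475/268435456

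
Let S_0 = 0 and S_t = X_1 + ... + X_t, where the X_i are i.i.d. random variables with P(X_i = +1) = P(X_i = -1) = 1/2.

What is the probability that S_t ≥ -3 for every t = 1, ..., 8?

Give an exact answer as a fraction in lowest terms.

Let f(t,s) = #length-t paths at position s with S_1..S_t all ≥ -3.
f(t,s) = f(t-1,s-1) + f(t-1,s+1) for s ≥ -3; f(t,s) = 0 for s < -3.
t=0: f(0,0)=1
t=1: f(1,-1)=1 f(1,1)=1
t=2: f(2,-2)=1 f(2,0)=2 f(2,2)=1
t=3: f(3,-3)=1 f(3,-1)=3 f(3,1)=3 f(3,3)=1
t=4: f(4,-2)=4 f(4,0)=6 f(4,2)=4 f(4,4)=1
t=5: f(5,-3)=4 f(5,-1)=10 f(5,1)=10 f(5,3)=5 f(5,5)=1
t=6: f(6,-2)=14 f(6,0)=20 f(6,2)=15 f(6,4)=6 f(6,6)=1
t=7: f(7,-3)=14 f(7,-1)=34 f(7,1)=35 f(7,3)=21 f(7,5)=7 f(7,7)=1
t=8: f(8,-2)=48 f(8,0)=69 f(8,2)=56 f(8,4)=28 f(8,6)=8 f(8,8)=1
Σ_s f(8,s) = 210
P = 210/256 = 105/128

Answer: 105/128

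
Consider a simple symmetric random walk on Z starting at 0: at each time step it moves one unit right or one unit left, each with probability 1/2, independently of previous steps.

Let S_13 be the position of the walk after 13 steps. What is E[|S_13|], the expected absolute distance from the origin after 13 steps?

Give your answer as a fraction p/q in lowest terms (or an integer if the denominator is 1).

Answer: 3003/1024

Derivation:
S_13 takes values m ≡ 1 (mod 2) with |m| ≤ 13; P(S_13=m) = C(13,(13+m)/2)/2^13.
Total paths: 2^13 = 8192
Distribution: P(S=-13)=1/8192, P(S=-11)=13/8192, P(S=-9)=78/8192, P(S=-7)=286/8192, P(S=-5)=715/8192, P(S=-3)=1287/8192, P(S=-1)=1716/8192, P(S=1)=1716/8192, P(S=3)=1287/8192, P(S=5)=715/8192, P(S=7)=286/8192, P(S=9)=78/8192, P(S=11)=13/8192, P(S=13)=1/8192
E[|S_13|] = Σ_m |m|·P(S_13=m) = 24024/8192 = 3003/1024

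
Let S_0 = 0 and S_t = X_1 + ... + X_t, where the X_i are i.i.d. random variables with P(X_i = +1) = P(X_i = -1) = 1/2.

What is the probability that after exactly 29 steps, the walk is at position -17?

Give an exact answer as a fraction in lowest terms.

To reach position -17 after 29 steps: need 6 steps of +1 and 23 of -1.
Favorable paths: C(29,6) = 475020
Total paths: 2^29 = 536870912
P = 475020/536870912 = 118755/134217728

Answer: 118755/134217728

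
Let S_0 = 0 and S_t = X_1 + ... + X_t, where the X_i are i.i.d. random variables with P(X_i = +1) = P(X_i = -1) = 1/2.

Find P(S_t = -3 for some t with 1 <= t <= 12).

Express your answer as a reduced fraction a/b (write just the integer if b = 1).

Answer: 397/1024

Derivation:
Count via complement. Let g(t,s) = #length-t paths at position s with S_1..S_t all ≠ -3.
g(t,s) = g(t-1,s-1) + g(t-1,s+1) for s ≠ -3; g(t,-3) = 0.
t=0: g(0,0)=1
t=1: g(1,-1)=1 g(1,1)=1
t=2: g(2,-2)=1 g(2,0)=2 g(2,2)=1
t=3: g(3,-1)=3 g(3,1)=3 g(3,3)=1
t=4: g(4,-2)=3 g(4,0)=6 g(4,2)=4 g(4,4)=1
t=5: g(5,-1)=9 g(5,1)=10 g(5,3)=5 g(5,5)=1
t=6: g(6,-2)=9 g(6,0)=19 g(6,2)=15 g(6,4)=6 g(6,6)=1
t=7: g(7,-1)=28 g(7,1)=34 g(7,3)=21 g(7,5)=7 g(7,7)=1
t=8: g(8,-2)=28 g(8,0)=62 g(8,2)=55 g(8,4)=28 g(8,6)=8 g(8,8)=1
t=9: g(9,-1)=90 g(9,1)=117 g(9,3)=83 g(9,5)=36 g(9,7)=9 g(9,9)=1
t=10: g(10,-2)=90 g(10,0)=207 g(10,2)=200 g(10,4)=119 g(10,6)=45 g(10,8)=10 g(10,10)=1
t=11: g(11,-1)=297 g(11,1)=407 g(11,3)=319 g(11,5)=164 g(11,7)=55 g(11,9)=11 g(11,11)=1
t=12: g(12,-2)=297 g(12,0)=704 g(12,2)=726 g(12,4)=483 g(12,6)=219 g(12,8)=66 g(12,10)=12 g(12,12)=1
Paths never hitting -3: Σ_s g(12,s) = 2508
Paths hitting -3: 2^12 - 2508 = 1588
P = 1588/4096 = 397/1024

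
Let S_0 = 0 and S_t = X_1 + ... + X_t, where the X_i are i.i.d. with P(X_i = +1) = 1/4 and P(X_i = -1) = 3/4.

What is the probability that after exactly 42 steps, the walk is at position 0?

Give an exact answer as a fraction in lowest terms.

To be at 0 after 42 steps: need exactly 21 steps of +1 and 21 of -1.
Number of such sequences: C(42,21) = 538257874440
Each has probability (1/4)^21 · (3/4)^21 = 10460353203/19342813113834066795298816
P = 538257874440 · 10460353203/19342813113834066795298816 = 703795935117303228915/2417851639229258349412352

Answer: 703795935117303228915/2417851639229258349412352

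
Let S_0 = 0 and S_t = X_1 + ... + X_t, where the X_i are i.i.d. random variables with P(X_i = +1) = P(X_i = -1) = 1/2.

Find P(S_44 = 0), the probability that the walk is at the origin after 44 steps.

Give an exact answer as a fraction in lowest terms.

To return to 0 after 44 steps: need exactly 22 steps of +1 and 22 of -1.
Favorable paths: C(44,22) = 2104098963720
Total paths: 2^44 = 17592186044416
P = 2104098963720/17592186044416 = 263012370465/2199023255552

Answer: 263012370465/2199023255552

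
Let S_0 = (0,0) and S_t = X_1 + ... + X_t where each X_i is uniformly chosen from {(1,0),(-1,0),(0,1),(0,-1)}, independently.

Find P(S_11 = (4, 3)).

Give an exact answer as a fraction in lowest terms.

Answer: 12705/2097152

Derivation:
Let h be the number of horizontal steps (so 11-h are vertical). To end at (4,3) need (h+4)/2 right-steps and ((11-h)+3)/2 up-steps.
Sum over h with 4 ≤ h ≤ 8, h ≡ 0 (mod 2), 11-h ≡ 1 (mod 2):
h=4: C(11,4)·C(4,4)·C(7,5) = 330·1·21 = 6930
h=6: C(11,6)·C(6,5)·C(5,4) = 462·6·5 = 13860
h=8: C(11,8)·C(8,6)·C(3,3) = 165·28·1 = 4620
Total favorable: 25410
Total paths: 4^11 = 4194304
P = 25410/4194304 = 12705/2097152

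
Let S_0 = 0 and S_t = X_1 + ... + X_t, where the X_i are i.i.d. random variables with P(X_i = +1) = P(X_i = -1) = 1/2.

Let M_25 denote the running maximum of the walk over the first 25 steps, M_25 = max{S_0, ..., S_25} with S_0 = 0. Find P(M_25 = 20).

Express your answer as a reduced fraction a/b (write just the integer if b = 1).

Let M_25 = max(S_0,...,S_25). Use the reflection principle: for j ≥ 1, #{paths with M_25 ≥ j} = #{S_25 ≥ j} + #{S_25 ≥ j+1}.
By reflection, #{M_25 ≥ 20} = #{S_25 ≥ 20} + #{S_25 ≥ 21} = 326 + 326 = 652.
#{M_25 ≥ 21} = #{S_25 ≥ 21} + #{S_25 ≥ 22} = 326 + 26 = 352.
#{M_25 = 20} = 652 - 352 = 300.
P(M_25 = 20) = 300/33554432 = 75/8388608

Answer: 75/8388608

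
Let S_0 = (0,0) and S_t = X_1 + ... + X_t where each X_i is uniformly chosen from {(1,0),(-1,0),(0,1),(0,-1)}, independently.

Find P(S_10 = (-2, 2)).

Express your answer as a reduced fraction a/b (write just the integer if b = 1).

Let h be the number of horizontal steps (so 10-h are vertical). To end at (-2,2) need (h-2)/2 right-steps and ((10-h)+2)/2 up-steps.
Sum over h with 2 ≤ h ≤ 8, h ≡ 0 (mod 2), 10-h ≡ 0 (mod 2):
h=2: C(10,2)·C(2,0)·C(8,5) = 45·1·56 = 2520
h=4: C(10,4)·C(4,1)·C(6,4) = 210·4·15 = 12600
h=6: C(10,6)·C(6,2)·C(4,3) = 210·15·4 = 12600
h=8: C(10,8)·C(8,3)·C(2,2) = 45·56·1 = 2520
Total favorable: 30240
Total paths: 4^10 = 1048576
P = 30240/1048576 = 945/32768

Answer: 945/32768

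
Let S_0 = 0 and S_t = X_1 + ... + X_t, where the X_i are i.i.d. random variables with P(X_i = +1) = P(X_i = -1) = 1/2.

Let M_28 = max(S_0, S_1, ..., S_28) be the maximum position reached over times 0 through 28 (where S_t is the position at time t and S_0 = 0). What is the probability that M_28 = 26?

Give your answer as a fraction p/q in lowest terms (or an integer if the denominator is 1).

Let M_28 = max(S_0,...,S_28). Use the reflection principle: for j ≥ 1, #{paths with M_28 ≥ j} = #{S_28 ≥ j} + #{S_28 ≥ j+1}.
By reflection, #{M_28 ≥ 26} = #{S_28 ≥ 26} + #{S_28 ≥ 27} = 29 + 1 = 30.
#{M_28 ≥ 27} = #{S_28 ≥ 27} + #{S_28 ≥ 28} = 1 + 1 = 2.
#{M_28 = 26} = 30 - 2 = 28.
P(M_28 = 26) = 28/268435456 = 7/67108864

Answer: 7/67108864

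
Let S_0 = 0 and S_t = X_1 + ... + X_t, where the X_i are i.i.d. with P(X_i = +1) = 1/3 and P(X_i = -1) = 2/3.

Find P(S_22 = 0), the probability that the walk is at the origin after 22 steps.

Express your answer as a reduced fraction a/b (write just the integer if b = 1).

To be at 0 after 22 steps: need exactly 11 steps of +1 and 11 of -1.
Number of such sequences: C(22,11) = 705432
Each has probability (1/3)^11 · (2/3)^11 = 2048/31381059609
P = 705432 · 2048/31381059609 = 481574912/10460353203

Answer: 481574912/10460353203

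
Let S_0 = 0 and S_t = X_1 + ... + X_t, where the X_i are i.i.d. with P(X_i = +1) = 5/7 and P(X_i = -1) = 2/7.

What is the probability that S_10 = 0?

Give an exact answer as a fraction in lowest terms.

To be at 0 after 10 steps: need exactly 5 steps of +1 and 5 of -1.
Number of such sequences: C(10,5) = 252
Each has probability (5/7)^5 · (2/7)^5 = 100000/282475249
P = 252 · 100000/282475249 = 3600000/40353607

Answer: 3600000/40353607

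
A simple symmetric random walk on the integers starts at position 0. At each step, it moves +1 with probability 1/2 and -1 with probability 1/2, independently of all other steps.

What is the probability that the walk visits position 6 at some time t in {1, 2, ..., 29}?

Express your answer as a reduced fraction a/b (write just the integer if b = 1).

Count via complement. Let g(t,s) = #length-t paths at position s with S_1..S_t all ≠ 6.
g(t,s) = g(t-1,s-1) + g(t-1,s+1) for s ≠ 6; g(t,6) = 0.
t=0: g(0,0)=1
t=1: g(1,-1)=1 g(1,1)=1
t=2: g(2,-2)=1 g(2,0)=2 g(2,2)=1
t=3: g(3,-3)=1 g(3,-1)=3 g(3,1)=3 g(3,3)=1
t=4: g(4,-4)=1 g(4,-2)=4 g(4,0)=6 g(4,2)=4 g(4,4)=1
t=5: g(5,-5)=1 g(5,-3)=5 g(5,-1)=10 g(5,1)=10 g(5,3)=5 g(5,5)=1
t=6: g(6,-6)=1 g(6,-4)=6 g(6,-2)=15 g(6,0)=20 g(6,2)=15 g(6,4)=6
t=7: g(7,-7)=1 g(7,-5)=7 g(7,-3)=21 g(7,-1)=35 g(7,1)=35 g(7,3)=21 g(7,5)=6
t=8: g(8,-8)=1 g(8,-6)=8 g(8,-4)=28 g(8,-2)=56 g(8,0)=70 g(8,2)=56 g(8,4)=27
t=9: g(9,-9)=1 g(9,-7)=9 g(9,-5)=36 g(9,-3)=84 g(9,-1)=126 g(9,1)=126 g(9,3)=83 g(9,5)=27
t=10: g(10,-10)=1 g(10,-8)=10 g(10,-6)=45 g(10,-4)=120 g(10,-2)=210 g(10,0)=252 g(10,2)=209 g(10,4)=110
t=11: g(11,-11)=1 g(11,-9)=11 g(11,-7)=55 g(11,-5)=165 g(11,-3)=330 g(11,-1)=462 g(11,1)=461 g(11,3)=319 g(11,5)=110
t=12: g(12,-12)=1 g(12,-10)=12 g(12,-8)=66 g(12,-6)=220 g(12,-4)=495 g(12,-2)=792 g(12,0)=923 g(12,2)=780 g(12,4)=429
t=13: g(13,-13)=1 g(13,-11)=13 g(13,-9)=78 g(13,-7)=286 g(13,-5)=715 g(13,-3)=1287 g(13,-1)=1715 g(13,1)=1703 g(13,3)=1209 g(13,5)=429
t=14: g(14,-14)=1 g(14,-12)=14 g(14,-10)=91 g(14,-8)=364 g(14,-6)=1001 g(14,-4)=2002 g(14,-2)=3002 g(14,0)=3418 g(14,2)=2912 g(14,4)=1638
t=15: g(15,-15)=1 g(15,-13)=15 g(15,-11)=105 g(15,-9)=455 g(15,-7)=1365 g(15,-5)=3003 g(15,-3)=5004 g(15,-1)=6420 g(15,1)=6330 g(15,3)=4550 g(15,5)=1638
t=16: g(16,-16)=1 g(16,-14)=16 g(16,-12)=120 g(16,-10)=560 g(16,-8)=1820 g(16,-6)=4368 g(16,-4)=8007 g(16,-2)=11424 g(16,0)=12750 g(16,2)=10880 g(16,4)=6188
t=17: g(17,-17)=1 g(17,-15)=17 g(17,-13)=136 g(17,-11)=680 g(17,-9)=2380 g(17,-7)=6188 g(17,-5)=12375 g(17,-3)=19431 g(17,-1)=24174 g(17,1)=23630 g(17,3)=17068 g(17,5)=6188
t=18: g(18,-18)=1 g(18,-16)=18 g(18,-14)=153 g(18,-12)=816 g(18,-10)=3060 g(18,-8)=8568 g(18,-6)=18563 g(18,-4)=31806 g(18,-2)=43605 g(18,0)=47804 g(18,2)=40698 g(18,4)=23256
t=19: g(19,-19)=1 g(19,-17)=19 g(19,-15)=171 g(19,-13)=969 g(19,-11)=3876 g(19,-9)=11628 g(19,-7)=27131 g(19,-5)=50369 g(19,-3)=75411 g(19,-1)=91409 g(19,1)=88502 g(19,3)=63954 g(19,5)=23256
t=20: g(20,-20)=1 g(20,-18)=20 g(20,-16)=190 g(20,-14)=1140 g(20,-12)=4845 g(20,-10)=15504 g(20,-8)=38759 g(20,-6)=77500 g(20,-4)=125780 g(20,-2)=166820 g(20,0)=179911 g(20,2)=152456 g(20,4)=87210
t=21: g(21,-21)=1 g(21,-19)=21 g(21,-17)=210 g(21,-15)=1330 g(21,-13)=5985 g(21,-11)=20349 g(21,-9)=54263 g(21,-7)=116259 g(21,-5)=203280 g(21,-3)=292600 g(21,-1)=346731 g(21,1)=332367 g(21,3)=239666 g(21,5)=87210
t=22: g(22,-22)=1 g(22,-20)=22 g(22,-18)=231 g(22,-16)=1540 g(22,-14)=7315 g(22,-12)=26334 g(22,-10)=74612 g(22,-8)=170522 g(22,-6)=319539 g(22,-4)=495880 g(22,-2)=639331 g(22,0)=679098 g(22,2)=572033 g(22,4)=326876
t=23: g(23,-23)=1 g(23,-21)=23 g(23,-19)=253 g(23,-17)=1771 g(23,-15)=8855 g(23,-13)=33649 g(23,-11)=100946 g(23,-9)=245134 g(23,-7)=490061 g(23,-5)=815419 g(23,-3)=1135211 g(23,-1)=1318429 g(23,1)=1251131 g(23,3)=898909 g(23,5)=326876
t=24: g(24,-24)=1 g(24,-22)=24 g(24,-20)=276 g(24,-18)=2024 g(24,-16)=10626 g(24,-14)=42504 g(24,-12)=134595 g(24,-10)=346080 g(24,-8)=735195 g(24,-6)=1305480 g(24,-4)=1950630 g(24,-2)=2453640 g(24,0)=2569560 g(24,2)=2150040 g(24,4)=1225785
t=25: g(25,-25)=1 g(25,-23)=25 g(25,-21)=300 g(25,-19)=2300 g(25,-17)=12650 g(25,-15)=53130 g(25,-13)=177099 g(25,-11)=480675 g(25,-9)=1081275 g(25,-7)=2040675 g(25,-5)=3256110 g(25,-3)=4404270 g(25,-1)=5023200 g(25,1)=4719600 g(25,3)=3375825 g(25,5)=1225785
t=26: g(26,-26)=1 g(26,-24)=26 g(26,-22)=325 g(26,-20)=2600 g(26,-18)=14950 g(26,-16)=65780 g(26,-14)=230229 g(26,-12)=657774 g(26,-10)=1561950 g(26,-8)=3121950 g(26,-6)=5296785 g(26,-4)=7660380 g(26,-2)=9427470 g(26,0)=9742800 g(26,2)=8095425 g(26,4)=4601610
t=27: g(27,-27)=1 g(27,-25)=27 g(27,-23)=351 g(27,-21)=2925 g(27,-19)=17550 g(27,-17)=80730 g(27,-15)=296009 g(27,-13)=888003 g(27,-11)=2219724 g(27,-9)=4683900 g(27,-7)=8418735 g(27,-5)=12957165 g(27,-3)=17087850 g(27,-1)=19170270 g(27,1)=17838225 g(27,3)=12697035 g(27,5)=4601610
t=28: g(28,-28)=1 g(28,-26)=28 g(28,-24)=378 g(28,-22)=3276 g(28,-20)=20475 g(28,-18)=98280 g(28,-16)=376739 g(28,-14)=1184012 g(28,-12)=3107727 g(28,-10)=6903624 g(28,-8)=13102635 g(28,-6)=21375900 g(28,-4)=30045015 g(28,-2)=36258120 g(28,0)=37008495 g(28,2)=30535260 g(28,4)=17298645
t=29: g(29,-29)=1 g(29,-27)=29 g(29,-25)=406 g(29,-23)=3654 g(29,-21)=23751 g(29,-19)=118755 g(29,-17)=475019 g(29,-15)=1560751 g(29,-13)=4291739 g(29,-11)=10011351 g(29,-9)=20006259 g(29,-7)=34478535 g(29,-5)=51420915 g(29,-3)=66303135 g(29,-1)=73266615 g(29,1)=67543755 g(29,3)=47833905 g(29,5)=17298645
Paths never hitting 6: Σ_s g(29,s) = 394637220
Paths hitting 6: 2^29 - 394637220 = 142233692
P = 142233692/536870912 = 35558423/134217728

Answer: 35558423/134217728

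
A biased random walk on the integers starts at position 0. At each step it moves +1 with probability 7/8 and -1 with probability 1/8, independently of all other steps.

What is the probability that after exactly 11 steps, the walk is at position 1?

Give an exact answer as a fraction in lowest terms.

Answer: 27176919/4294967296

Derivation:
To reach position 1 after 11 steps: need 6 steps of +1 and 5 steps of -1.
Number of such sequences: C(11,6) = 462
Each has probability (7/8)^6 · (1/8)^5 = 117649/8589934592
P = 462 · 117649/8589934592 = 27176919/4294967296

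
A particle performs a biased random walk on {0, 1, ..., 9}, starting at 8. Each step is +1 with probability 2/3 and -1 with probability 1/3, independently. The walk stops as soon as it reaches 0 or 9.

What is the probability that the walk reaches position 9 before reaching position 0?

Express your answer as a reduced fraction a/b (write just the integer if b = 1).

Answer: 510/511

Derivation:
Biased walk: p = 2/3, q = 1/3, r = q/p = 1/2
Gambler's ruin: P(hit 9 before 0 | start at 8) = (1 - r^a)/(1 - r^N)
r^8 = 1/256; r^9 = 1/512
P = (1 - 1/256) / (1 - 1/512) = 255/256 / 511/512 = 510/511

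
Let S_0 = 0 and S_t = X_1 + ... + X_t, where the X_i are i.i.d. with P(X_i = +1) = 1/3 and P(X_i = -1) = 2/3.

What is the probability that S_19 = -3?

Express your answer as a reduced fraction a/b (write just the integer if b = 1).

Answer: 17199104/129140163

Derivation:
To reach position -3 after 19 steps: need 8 steps of +1 and 11 steps of -1.
Number of such sequences: C(19,8) = 75582
Each has probability (1/3)^8 · (2/3)^11 = 2048/1162261467
P = 75582 · 2048/1162261467 = 17199104/129140163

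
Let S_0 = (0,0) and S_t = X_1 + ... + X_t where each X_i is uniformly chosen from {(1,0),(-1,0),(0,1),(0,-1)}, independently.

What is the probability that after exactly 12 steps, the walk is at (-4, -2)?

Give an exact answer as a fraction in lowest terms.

Answer: 5445/524288

Derivation:
Let h be the number of horizontal steps (so 12-h are vertical). To end at (-4,-2) need (h-4)/2 right-steps and ((12-h)-2)/2 up-steps.
Sum over h with 4 ≤ h ≤ 10, h ≡ 0 (mod 2), 12-h ≡ 0 (mod 2):
h=4: C(12,4)·C(4,0)·C(8,3) = 495·1·56 = 27720
h=6: C(12,6)·C(6,1)·C(6,2) = 924·6·15 = 83160
h=8: C(12,8)·C(8,2)·C(4,1) = 495·28·4 = 55440
h=10: C(12,10)·C(10,3)·C(2,0) = 66·120·1 = 7920
Total favorable: 174240
Total paths: 4^12 = 16777216
P = 174240/16777216 = 5445/524288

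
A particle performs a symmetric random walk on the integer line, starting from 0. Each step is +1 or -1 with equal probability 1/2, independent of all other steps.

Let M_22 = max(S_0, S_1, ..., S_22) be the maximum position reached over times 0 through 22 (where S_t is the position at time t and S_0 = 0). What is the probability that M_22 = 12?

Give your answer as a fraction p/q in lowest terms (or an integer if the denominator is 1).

Answer: 13167/2097152

Derivation:
Let M_22 = max(S_0,...,S_22). Use the reflection principle: for j ≥ 1, #{paths with M_22 ≥ j} = #{S_22 ≥ j} + #{S_22 ≥ j+1}.
By reflection, #{M_22 ≥ 12} = #{S_22 ≥ 12} + #{S_22 ≥ 13} = 35443 + 9109 = 44552.
#{M_22 ≥ 13} = #{S_22 ≥ 13} + #{S_22 ≥ 14} = 9109 + 9109 = 18218.
#{M_22 = 12} = 44552 - 18218 = 26334.
P(M_22 = 12) = 26334/4194304 = 13167/2097152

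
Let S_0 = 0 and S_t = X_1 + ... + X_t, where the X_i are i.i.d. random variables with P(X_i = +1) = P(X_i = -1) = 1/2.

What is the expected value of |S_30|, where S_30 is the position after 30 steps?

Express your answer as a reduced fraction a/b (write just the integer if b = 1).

Answer: 145422675/33554432

Derivation:
S_30 takes values m ≡ 0 (mod 2) with |m| ≤ 30; P(S_30=m) = C(30,(30+m)/2)/2^30.
Total paths: 2^30 = 1073741824
Distribution: P(S=-30)=1/1073741824, P(S=-28)=30/1073741824, P(S=-26)=435/1073741824, P(S=-24)=4060/1073741824, P(S=-22)=27405/1073741824, P(S=-20)=142506/1073741824, P(S=-18)=593775/1073741824, P(S=-16)=2035800/1073741824, P(S=-14)=5852925/1073741824, P(S=-12)=14307150/1073741824, P(S=-10)=30045015/1073741824, P(S=-8)=54627300/1073741824, P(S=-6)=86493225/1073741824, P(S=-4)=119759850/1073741824, P(S=-2)=145422675/1073741824, P(S=0)=155117520/1073741824, P(S=2)=145422675/1073741824, P(S=4)=119759850/1073741824, P(S=6)=86493225/1073741824, P(S=8)=54627300/1073741824, P(S=10)=30045015/1073741824, P(S=12)=14307150/1073741824, P(S=14)=5852925/1073741824, P(S=16)=2035800/1073741824, P(S=18)=593775/1073741824, P(S=20)=142506/1073741824, P(S=22)=27405/1073741824, P(S=24)=4060/1073741824, P(S=26)=435/1073741824, P(S=28)=30/1073741824, P(S=30)=1/1073741824
E[|S_30|] = Σ_m |m|·P(S_30=m) = 4653525600/1073741824 = 145422675/33554432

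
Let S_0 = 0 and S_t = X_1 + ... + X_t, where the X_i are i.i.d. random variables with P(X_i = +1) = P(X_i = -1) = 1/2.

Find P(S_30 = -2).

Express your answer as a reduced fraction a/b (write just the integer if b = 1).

To reach position -2 after 30 steps: need 14 steps of +1 and 16 of -1.
Favorable paths: C(30,14) = 145422675
Total paths: 2^30 = 1073741824
P = 145422675/1073741824 = 145422675/1073741824

Answer: 145422675/1073741824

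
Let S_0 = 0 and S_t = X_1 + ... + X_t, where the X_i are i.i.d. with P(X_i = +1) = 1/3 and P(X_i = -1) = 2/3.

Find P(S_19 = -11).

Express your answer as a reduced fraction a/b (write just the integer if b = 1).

To reach position -11 after 19 steps: need 4 steps of +1 and 15 steps of -1.
Number of such sequences: C(19,4) = 3876
Each has probability (1/3)^4 · (2/3)^15 = 32768/1162261467
P = 3876 · 32768/1162261467 = 42336256/387420489

Answer: 42336256/387420489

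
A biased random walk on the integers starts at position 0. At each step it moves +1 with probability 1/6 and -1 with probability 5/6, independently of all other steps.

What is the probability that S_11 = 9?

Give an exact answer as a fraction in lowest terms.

To reach position 9 after 11 steps: need 10 steps of +1 and 1 step of -1.
Number of such sequences: C(11,10) = 11
Each has probability (1/6)^10 · (5/6)^1 = 5/362797056
P = 11 · 5/362797056 = 55/362797056

Answer: 55/362797056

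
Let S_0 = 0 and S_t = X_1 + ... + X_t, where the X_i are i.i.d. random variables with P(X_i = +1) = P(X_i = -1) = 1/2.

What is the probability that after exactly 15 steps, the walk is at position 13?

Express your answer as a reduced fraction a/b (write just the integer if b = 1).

Answer: 15/32768

Derivation:
To reach position 13 after 15 steps: need 14 steps of +1 and 1 of -1.
Favorable paths: C(15,14) = 15
Total paths: 2^15 = 32768
P = 15/32768 = 15/32768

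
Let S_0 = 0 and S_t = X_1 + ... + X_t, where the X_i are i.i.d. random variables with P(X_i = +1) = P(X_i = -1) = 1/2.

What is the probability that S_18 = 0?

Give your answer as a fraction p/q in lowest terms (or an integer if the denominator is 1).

Answer: 12155/65536

Derivation:
To return to 0 after 18 steps: need exactly 9 steps of +1 and 9 of -1.
Favorable paths: C(18,9) = 48620
Total paths: 2^18 = 262144
P = 48620/262144 = 12155/65536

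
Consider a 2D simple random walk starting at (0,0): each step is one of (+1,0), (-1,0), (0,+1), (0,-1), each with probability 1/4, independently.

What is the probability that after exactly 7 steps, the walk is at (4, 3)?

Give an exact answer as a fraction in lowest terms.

Answer: 35/16384

Derivation:
Let h be the number of horizontal steps (so 7-h are vertical). To end at (4,3) need (h+4)/2 right-steps and ((7-h)+3)/2 up-steps.
Sum over h with 4 ≤ h ≤ 4, h ≡ 0 (mod 2), 7-h ≡ 1 (mod 2):
h=4: C(7,4)·C(4,4)·C(3,3) = 35·1·1 = 35
Total favorable: 35
Total paths: 4^7 = 16384
P = 35/16384 = 35/16384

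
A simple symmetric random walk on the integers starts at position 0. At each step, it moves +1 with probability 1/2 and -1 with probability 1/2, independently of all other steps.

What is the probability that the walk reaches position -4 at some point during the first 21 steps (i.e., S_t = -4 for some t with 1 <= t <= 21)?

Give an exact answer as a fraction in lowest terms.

Count via complement. Let g(t,s) = #length-t paths at position s with S_1..S_t all ≠ -4.
g(t,s) = g(t-1,s-1) + g(t-1,s+1) for s ≠ -4; g(t,-4) = 0.
t=0: g(0,0)=1
t=1: g(1,-1)=1 g(1,1)=1
t=2: g(2,-2)=1 g(2,0)=2 g(2,2)=1
t=3: g(3,-3)=1 g(3,-1)=3 g(3,1)=3 g(3,3)=1
t=4: g(4,-2)=4 g(4,0)=6 g(4,2)=4 g(4,4)=1
t=5: g(5,-3)=4 g(5,-1)=10 g(5,1)=10 g(5,3)=5 g(5,5)=1
t=6: g(6,-2)=14 g(6,0)=20 g(6,2)=15 g(6,4)=6 g(6,6)=1
t=7: g(7,-3)=14 g(7,-1)=34 g(7,1)=35 g(7,3)=21 g(7,5)=7 g(7,7)=1
t=8: g(8,-2)=48 g(8,0)=69 g(8,2)=56 g(8,4)=28 g(8,6)=8 g(8,8)=1
t=9: g(9,-3)=48 g(9,-1)=117 g(9,1)=125 g(9,3)=84 g(9,5)=36 g(9,7)=9 g(9,9)=1
t=10: g(10,-2)=165 g(10,0)=242 g(10,2)=209 g(10,4)=120 g(10,6)=45 g(10,8)=10 g(10,10)=1
t=11: g(11,-3)=165 g(11,-1)=407 g(11,1)=451 g(11,3)=329 g(11,5)=165 g(11,7)=55 g(11,9)=11 g(11,11)=1
t=12: g(12,-2)=572 g(12,0)=858 g(12,2)=780 g(12,4)=494 g(12,6)=220 g(12,8)=66 g(12,10)=12 g(12,12)=1
t=13: g(13,-3)=572 g(13,-1)=1430 g(13,1)=1638 g(13,3)=1274 g(13,5)=714 g(13,7)=286 g(13,9)=78 g(13,11)=13 g(13,13)=1
t=14: g(14,-2)=2002 g(14,0)=3068 g(14,2)=2912 g(14,4)=1988 g(14,6)=1000 g(14,8)=364 g(14,10)=91 g(14,12)=14 g(14,14)=1
t=15: g(15,-3)=2002 g(15,-1)=5070 g(15,1)=5980 g(15,3)=4900 g(15,5)=2988 g(15,7)=1364 g(15,9)=455 g(15,11)=105 g(15,13)=15 g(15,15)=1
t=16: g(16,-2)=7072 g(16,0)=11050 g(16,2)=10880 g(16,4)=7888 g(16,6)=4352 g(16,8)=1819 g(16,10)=560 g(16,12)=120 g(16,14)=16 g(16,16)=1
t=17: g(17,-3)=7072 g(17,-1)=18122 g(17,1)=21930 g(17,3)=18768 g(17,5)=12240 g(17,7)=6171 g(17,9)=2379 g(17,11)=680 g(17,13)=136 g(17,15)=17 g(17,17)=1
t=18: g(18,-2)=25194 g(18,0)=40052 g(18,2)=40698 g(18,4)=31008 g(18,6)=18411 g(18,8)=8550 g(18,10)=3059 g(18,12)=816 g(18,14)=153 g(18,16)=18 g(18,18)=1
t=19: g(19,-3)=25194 g(19,-1)=65246 g(19,1)=80750 g(19,3)=71706 g(19,5)=49419 g(19,7)=26961 g(19,9)=11609 g(19,11)=3875 g(19,13)=969 g(19,15)=171 g(19,17)=19 g(19,19)=1
t=20: g(20,-2)=90440 g(20,0)=145996 g(20,2)=152456 g(20,4)=121125 g(20,6)=76380 g(20,8)=38570 g(20,10)=15484 g(20,12)=4844 g(20,14)=1140 g(20,16)=190 g(20,18)=20 g(20,20)=1
t=21: g(21,-3)=90440 g(21,-1)=236436 g(21,1)=298452 g(21,3)=273581 g(21,5)=197505 g(21,7)=114950 g(21,9)=54054 g(21,11)=20328 g(21,13)=5984 g(21,15)=1330 g(21,17)=210 g(21,19)=21 g(21,21)=1
Paths never hitting -4: Σ_s g(21,s) = 1293292
Paths hitting -4: 2^21 - 1293292 = 803860
P = 803860/2097152 = 200965/524288

Answer: 200965/524288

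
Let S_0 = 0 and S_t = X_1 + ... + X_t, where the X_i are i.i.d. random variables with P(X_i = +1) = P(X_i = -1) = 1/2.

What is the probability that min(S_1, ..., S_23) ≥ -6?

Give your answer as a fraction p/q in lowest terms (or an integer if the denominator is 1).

Answer: 3558491/4194304

Derivation:
Let f(t,s) = #length-t paths at position s with S_1..S_t all ≥ -6.
f(t,s) = f(t-1,s-1) + f(t-1,s+1) for s ≥ -6; f(t,s) = 0 for s < -6.
t=0: f(0,0)=1
t=1: f(1,-1)=1 f(1,1)=1
t=2: f(2,-2)=1 f(2,0)=2 f(2,2)=1
t=3: f(3,-3)=1 f(3,-1)=3 f(3,1)=3 f(3,3)=1
t=4: f(4,-4)=1 f(4,-2)=4 f(4,0)=6 f(4,2)=4 f(4,4)=1
t=5: f(5,-5)=1 f(5,-3)=5 f(5,-1)=10 f(5,1)=10 f(5,3)=5 f(5,5)=1
t=6: f(6,-6)=1 f(6,-4)=6 f(6,-2)=15 f(6,0)=20 f(6,2)=15 f(6,4)=6 f(6,6)=1
t=7: f(7,-5)=7 f(7,-3)=21 f(7,-1)=35 f(7,1)=35 f(7,3)=21 f(7,5)=7 f(7,7)=1
t=8: f(8,-6)=7 f(8,-4)=28 f(8,-2)=56 f(8,0)=70 f(8,2)=56 f(8,4)=28 f(8,6)=8 f(8,8)=1
t=9: f(9,-5)=35 f(9,-3)=84 f(9,-1)=126 f(9,1)=126 f(9,3)=84 f(9,5)=36 f(9,7)=9 f(9,9)=1
t=10: f(10,-6)=35 f(10,-4)=119 f(10,-2)=210 f(10,0)=252 f(10,2)=210 f(10,4)=120 f(10,6)=45 f(10,8)=10 f(10,10)=1
t=11: f(11,-5)=154 f(11,-3)=329 f(11,-1)=462 f(11,1)=462 f(11,3)=330 f(11,5)=165 f(11,7)=55 f(11,9)=11 f(11,11)=1
t=12: f(12,-6)=154 f(12,-4)=483 f(12,-2)=791 f(12,0)=924 f(12,2)=792 f(12,4)=495 f(12,6)=220 f(12,8)=66 f(12,10)=12 f(12,12)=1
t=13: f(13,-5)=637 f(13,-3)=1274 f(13,-1)=1715 f(13,1)=1716 f(13,3)=1287 f(13,5)=715 f(13,7)=286 f(13,9)=78 f(13,11)=13 f(13,13)=1
t=14: f(14,-6)=637 f(14,-4)=1911 f(14,-2)=2989 f(14,0)=3431 f(14,2)=3003 f(14,4)=2002 f(14,6)=1001 f(14,8)=364 f(14,10)=91 f(14,12)=14 f(14,14)=1
t=15: f(15,-5)=2548 f(15,-3)=4900 f(15,-1)=6420 f(15,1)=6434 f(15,3)=5005 f(15,5)=3003 f(15,7)=1365 f(15,9)=455 f(15,11)=105 f(15,13)=15 f(15,15)=1
t=16: f(16,-6)=2548 f(16,-4)=7448 f(16,-2)=11320 f(16,0)=12854 f(16,2)=11439 f(16,4)=8008 f(16,6)=4368 f(16,8)=1820 f(16,10)=560 f(16,12)=120 f(16,14)=16 f(16,16)=1
t=17: f(17,-5)=9996 f(17,-3)=18768 f(17,-1)=24174 f(17,1)=24293 f(17,3)=19447 f(17,5)=12376 f(17,7)=6188 f(17,9)=2380 f(17,11)=680 f(17,13)=136 f(17,15)=17 f(17,17)=1
t=18: f(18,-6)=9996 f(18,-4)=28764 f(18,-2)=42942 f(18,0)=48467 f(18,2)=43740 f(18,4)=31823 f(18,6)=18564 f(18,8)=8568 f(18,10)=3060 f(18,12)=816 f(18,14)=153 f(18,16)=18 f(18,18)=1
t=19: f(19,-5)=38760 f(19,-3)=71706 f(19,-1)=91409 f(19,1)=92207 f(19,3)=75563 f(19,5)=50387 f(19,7)=27132 f(19,9)=11628 f(19,11)=3876 f(19,13)=969 f(19,15)=171 f(19,17)=19 f(19,19)=1
t=20: f(20,-6)=38760 f(20,-4)=110466 f(20,-2)=163115 f(20,0)=183616 f(20,2)=167770 f(20,4)=125950 f(20,6)=77519 f(20,8)=38760 f(20,10)=15504 f(20,12)=4845 f(20,14)=1140 f(20,16)=190 f(20,18)=20 f(20,20)=1
t=21: f(21,-5)=149226 f(21,-3)=273581 f(21,-1)=346731 f(21,1)=351386 f(21,3)=293720 f(21,5)=203469 f(21,7)=116279 f(21,9)=54264 f(21,11)=20349 f(21,13)=5985 f(21,15)=1330 f(21,17)=210 f(21,19)=21 f(21,21)=1
t=22: f(22,-6)=149226 f(22,-4)=422807 f(22,-2)=620312 f(22,0)=698117 f(22,2)=645106 f(22,4)=497189 f(22,6)=319748 f(22,8)=170543 f(22,10)=74613 f(22,12)=26334 f(22,14)=7315 f(22,16)=1540 f(22,18)=231 f(22,20)=22 f(22,22)=1
t=23: f(23,-5)=572033 f(23,-3)=1043119 f(23,-1)=1318429 f(23,1)=1343223 f(23,3)=1142295 f(23,5)=816937 f(23,7)=490291 f(23,9)=245156 f(23,11)=100947 f(23,13)=33649 f(23,15)=8855 f(23,17)=1771 f(23,19)=253 f(23,21)=23 f(23,23)=1
Σ_s f(23,s) = 7116982
P = 7116982/8388608 = 3558491/4194304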